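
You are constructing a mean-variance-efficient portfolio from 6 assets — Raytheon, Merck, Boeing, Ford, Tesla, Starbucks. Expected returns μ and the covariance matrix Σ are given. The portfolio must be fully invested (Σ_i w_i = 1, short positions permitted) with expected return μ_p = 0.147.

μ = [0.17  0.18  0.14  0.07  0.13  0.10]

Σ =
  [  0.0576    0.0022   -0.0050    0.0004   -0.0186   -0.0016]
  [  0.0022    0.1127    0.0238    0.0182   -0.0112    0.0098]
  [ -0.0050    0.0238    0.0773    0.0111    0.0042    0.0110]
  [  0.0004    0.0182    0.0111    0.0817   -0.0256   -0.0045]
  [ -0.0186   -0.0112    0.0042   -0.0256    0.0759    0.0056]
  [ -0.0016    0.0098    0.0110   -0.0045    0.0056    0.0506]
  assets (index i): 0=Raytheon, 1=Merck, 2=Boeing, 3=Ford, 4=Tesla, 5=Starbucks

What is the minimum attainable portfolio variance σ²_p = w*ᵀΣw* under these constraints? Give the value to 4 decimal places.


0.0129

p=Σ⁻¹μ = [4.0731  1.2424  1.1013  1.5017  3.2365  1.4004]
q=Σ⁻¹𝟙 = [26.1862  4.9160  6.6032  18.9176  25.0706  17.1111]
a=μᵀp=1.736158  b=𝟙ᵀp=12.555493  c=𝟙ᵀq=98.804601  D=ac−b²=13.900005
λ₁=(c·0.147−b)/D = (98.804601·0.147−12.555493)/13.900005 = 0.141639
λ₂=(a−b·0.147)/D = (1.736158−12.555493·0.147)/13.900005 = -0.007878
w* = 0.141639·p + -0.007878·q:
  w_0 = 0.141639·4.0731 + -0.007878·26.1862 = 0.3706  (Raytheon)
  w_1 = 0.141639·1.2424 + -0.007878·4.9160 = 0.1373  (Merck)
  w_2 = 0.141639·1.1013 + -0.007878·6.6032 = 0.1040  (Boeing)
  w_3 = 0.141639·1.5017 + -0.007878·18.9176 = 0.0637  (Ford)
  w_4 = 0.141639·3.2365 + -0.007878·25.0706 = 0.2609  (Tesla)
  w_5 = 0.141639·1.4004 + -0.007878·17.1111 = 0.0636  (Starbucks)
Σw_i=1.0000  μᵀw=0.1470
σ²=wᵀΣw=λ₁·μ_p+λ₂ = 0.141639·0.147 + -0.007878 = 0.012943 ≈ 0.0129


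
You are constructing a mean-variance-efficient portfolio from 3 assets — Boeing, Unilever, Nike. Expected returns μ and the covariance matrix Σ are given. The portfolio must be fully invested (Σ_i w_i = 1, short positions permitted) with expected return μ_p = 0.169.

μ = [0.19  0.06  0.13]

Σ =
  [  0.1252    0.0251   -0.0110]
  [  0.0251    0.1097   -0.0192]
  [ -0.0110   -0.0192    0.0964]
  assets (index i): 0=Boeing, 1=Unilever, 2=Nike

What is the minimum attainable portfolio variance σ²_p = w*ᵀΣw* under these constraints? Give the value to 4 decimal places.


0.0578

p=Σ⁻¹μ = [1.5653  0.4726  1.6213]
q=Σ⁻¹𝟙 = [7.1825  9.7720  13.1393]
a=μᵀp=0.536523  b=𝟙ᵀp=3.659118  c=𝟙ᵀq=30.093915  D=ac−b²=2.756921
λ₁=(c·0.169−b)/D = (30.093915·0.169−3.659118)/2.756921 = 0.517517
λ₂=(a−b·0.169)/D = (0.536523−3.659118·0.169)/2.756921 = -0.029696
w* = 0.517517·p + -0.029696·q:
  w_0 = 0.517517·1.5653 + -0.029696·7.1825 = 0.5968  (Boeing)
  w_1 = 0.517517·0.4726 + -0.029696·9.7720 = -0.0456  (Unilever)
  w_2 = 0.517517·1.6213 + -0.029696·13.1393 = 0.4489  (Nike)
Σw_i=1.0000  μᵀw=0.1690
σ²=wᵀΣw=λ₁·μ_p+λ₂ = 0.517517·0.169 + -0.029696 = 0.057765 ≈ 0.0578


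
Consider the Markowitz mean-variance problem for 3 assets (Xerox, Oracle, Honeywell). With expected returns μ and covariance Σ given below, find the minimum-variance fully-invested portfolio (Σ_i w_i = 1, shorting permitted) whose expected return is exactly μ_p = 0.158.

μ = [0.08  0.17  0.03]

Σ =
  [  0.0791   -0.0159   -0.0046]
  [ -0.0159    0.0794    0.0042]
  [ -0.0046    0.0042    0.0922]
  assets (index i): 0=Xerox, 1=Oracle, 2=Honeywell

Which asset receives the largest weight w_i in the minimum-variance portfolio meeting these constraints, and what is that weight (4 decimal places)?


Oracle (0.7960)

x=Σ⁻¹μ = [1.5166  2.4294  0.2904]
y=Σ⁻¹𝟙 = [16.3532  15.2892  10.9654]
a=μᵀx=0.543038  b=𝟙ᵀx=4.236380  c=𝟙ᵀy=42.607799  D=ac−b²=5.190715
λ₁=(c·0.158−b)/D = (42.607799·0.158−4.236380)/5.190715 = 0.480792
λ₂=(a−b·0.158)/D = (0.543038−4.236380·0.158)/5.190715 = -0.024334
w* = 0.480792·x + -0.024334·y:
  w_0 = 0.480792·1.5166 + -0.024334·16.3532 = 0.3312  (Xerox)
  w_1 = 0.480792·2.4294 + -0.024334·15.2892 = 0.7960  (Oracle)
  w_2 = 0.480792·0.2904 + -0.024334·10.9654 = -0.1272  (Honeywell)
Σw_i=1.0000  μᵀw=0.1580
σ²=wᵀΣw=λ₁·μ_p+λ₂ = 0.480792·0.158 + -0.024334 = 0.051631 ≈ 0.0516


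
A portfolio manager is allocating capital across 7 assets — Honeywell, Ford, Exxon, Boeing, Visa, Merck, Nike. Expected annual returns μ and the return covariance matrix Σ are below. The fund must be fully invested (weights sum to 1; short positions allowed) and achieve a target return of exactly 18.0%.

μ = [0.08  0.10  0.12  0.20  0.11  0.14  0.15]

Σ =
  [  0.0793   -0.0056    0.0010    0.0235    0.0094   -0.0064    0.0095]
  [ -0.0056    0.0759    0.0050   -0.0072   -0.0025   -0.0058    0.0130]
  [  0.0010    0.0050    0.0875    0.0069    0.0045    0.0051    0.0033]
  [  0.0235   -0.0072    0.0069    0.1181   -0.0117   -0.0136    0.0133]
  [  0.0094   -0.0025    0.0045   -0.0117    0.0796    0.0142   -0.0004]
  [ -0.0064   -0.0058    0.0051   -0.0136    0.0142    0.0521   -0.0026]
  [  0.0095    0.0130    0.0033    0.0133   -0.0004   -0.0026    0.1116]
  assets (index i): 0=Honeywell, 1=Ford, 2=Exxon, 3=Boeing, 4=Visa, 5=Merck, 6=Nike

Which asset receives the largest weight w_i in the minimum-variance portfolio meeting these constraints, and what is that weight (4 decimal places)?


Boeing (0.4736)

u=Σ⁻¹μ = [0.5356  1.6063  0.8443  1.9966  1.0616  3.1271  0.9251]
v=Σ⁻¹𝟙 = [10.8223  15.4069  7.7355  9.5850  8.8722  21.8353  5.4141]
a=μᵀu=1.397462  b=𝟙ᵀu=10.096725  c=𝟙ᵀv=79.671241  D=ac−b²=9.393693
λ₁=(c·0.180−b)/D = (79.671241·0.180−10.096725)/9.393693 = 0.451803
λ₂=(a−b·0.180)/D = (1.397462−10.096725·0.180)/9.393693 = -0.044705
w* = 0.451803·u + -0.044705·v:
  w_0 = 0.451803·0.5356 + -0.044705·10.8223 = -0.2418  (Honeywell)
  w_1 = 0.451803·1.6063 + -0.044705·15.4069 = 0.0370  (Ford)
  w_2 = 0.451803·0.8443 + -0.044705·7.7355 = 0.0356  (Exxon)
  w_3 = 0.451803·1.9966 + -0.044705·9.5850 = 0.4736  (Boeing)
  w_4 = 0.451803·1.0616 + -0.044705·8.8722 = 0.0830  (Visa)
  w_5 = 0.451803·3.1271 + -0.044705·21.8353 = 0.4367  (Merck)
  w_6 = 0.451803·0.9251 + -0.044705·5.4141 = 0.1759  (Nike)
Σw_i=1.0000  μᵀw=0.1800
σ²=wᵀΣw=λ₁·μ_p+λ₂ = 0.451803·0.180 + -0.044705 = 0.036619 ≈ 0.0366


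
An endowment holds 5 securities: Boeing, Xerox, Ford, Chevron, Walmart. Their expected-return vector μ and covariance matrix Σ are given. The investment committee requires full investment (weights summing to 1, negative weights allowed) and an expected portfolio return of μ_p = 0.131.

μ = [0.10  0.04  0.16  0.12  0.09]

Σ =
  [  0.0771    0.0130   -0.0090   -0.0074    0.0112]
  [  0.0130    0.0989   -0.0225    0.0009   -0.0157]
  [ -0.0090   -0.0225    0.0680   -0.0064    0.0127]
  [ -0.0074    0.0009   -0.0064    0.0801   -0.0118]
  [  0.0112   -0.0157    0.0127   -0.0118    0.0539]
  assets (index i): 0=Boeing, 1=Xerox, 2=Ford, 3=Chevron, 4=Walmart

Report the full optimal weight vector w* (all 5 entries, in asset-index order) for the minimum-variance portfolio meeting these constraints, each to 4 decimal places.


0.2047  0.0171  0.4544  0.2667  0.0572

u=Σ⁻¹μ = [1.4287  1.0723  2.8156  2.0600  1.4728]
v=Σ⁻¹𝟙 = [11.3024  16.0949  19.4322  17.8803  20.2282]
a=μᵀu=1.016011  b=𝟙ᵀu=8.849368  c=𝟙ᵀv=84.938042  D=ac−b²=7.986677
λ₁=(c·0.131−b)/D = (84.938042·0.131−8.849368)/7.986677 = 0.285164
λ₂=(a−b·0.131)/D = (1.016011−8.849368·0.131)/7.986677 = -0.017937
w* = 0.285164·u + -0.017937·v:
  w_0 = 0.285164·1.4287 + -0.017937·11.3024 = 0.2047  (Boeing)
  w_1 = 0.285164·1.0723 + -0.017937·16.0949 = 0.0171  (Xerox)
  w_2 = 0.285164·2.8156 + -0.017937·19.4322 = 0.4544  (Ford)
  w_3 = 0.285164·2.0600 + -0.017937·17.8803 = 0.2667  (Chevron)
  w_4 = 0.285164·1.4728 + -0.017937·20.2282 = 0.0572  (Walmart)
Σw_i=1.0000  μᵀw=0.1310
σ²=wᵀΣw=λ₁·μ_p+λ₂ = 0.285164·0.131 + -0.017937 = 0.019420 ≈ 0.0194


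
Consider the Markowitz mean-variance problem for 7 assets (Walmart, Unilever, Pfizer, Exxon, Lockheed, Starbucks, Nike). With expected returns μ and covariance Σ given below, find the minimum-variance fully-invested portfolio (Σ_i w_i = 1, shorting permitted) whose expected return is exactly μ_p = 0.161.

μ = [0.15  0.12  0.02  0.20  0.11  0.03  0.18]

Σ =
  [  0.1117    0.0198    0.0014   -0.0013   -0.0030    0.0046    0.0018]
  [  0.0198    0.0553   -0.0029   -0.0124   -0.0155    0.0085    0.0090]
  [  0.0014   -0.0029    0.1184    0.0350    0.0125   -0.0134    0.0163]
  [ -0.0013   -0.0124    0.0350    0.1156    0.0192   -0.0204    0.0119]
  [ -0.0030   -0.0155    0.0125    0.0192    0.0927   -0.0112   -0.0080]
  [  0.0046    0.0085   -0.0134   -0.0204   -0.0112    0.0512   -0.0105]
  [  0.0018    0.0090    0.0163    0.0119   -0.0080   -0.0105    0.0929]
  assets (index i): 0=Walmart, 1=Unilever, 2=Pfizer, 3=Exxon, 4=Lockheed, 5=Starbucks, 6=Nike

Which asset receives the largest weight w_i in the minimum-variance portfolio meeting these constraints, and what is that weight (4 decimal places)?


p=Σ⁻¹μ = [0.9431  2.1528  -0.6286  1.9678  1.5971  1.4974  1.8757]
q=Σ⁻¹𝟙 = [5.0764  17.0521  5.8254  9.9231  15.2244  27.3337  11.1211]
a=μᵀp=1.339026  b=𝟙ᵀp=9.405337  c=𝟙ᵀq=91.556158  D=ac−b²=34.135719
λ₁=(c·0.161−b)/D = (91.556158·0.161−9.405337)/34.135719 = 0.156294
λ₂=(a−b·0.161)/D = (1.339026−9.405337·0.161)/34.135719 = -0.005133
w* = 0.156294·p + -0.005133·q:
  w_0 = 0.156294·0.9431 + -0.005133·5.0764 = 0.1213  (Walmart)
  w_1 = 0.156294·2.1528 + -0.005133·17.0521 = 0.2489  (Unilever)
  w_2 = 0.156294·-0.6286 + -0.005133·5.8254 = -0.1281  (Pfizer)
  w_3 = 0.156294·1.9678 + -0.005133·9.9231 = 0.2566  (Exxon)
  w_4 = 0.156294·1.5971 + -0.005133·15.2244 = 0.1715  (Lockheed)
  w_5 = 0.156294·1.4974 + -0.005133·27.3337 = 0.0937  (Starbucks)
  w_6 = 0.156294·1.8757 + -0.005133·11.1211 = 0.2361  (Nike)
Σw_i=1.0000  μᵀw=0.1610
σ²=wᵀΣw=λ₁·μ_p+λ₂ = 0.156294·0.161 + -0.005133 = 0.020030 ≈ 0.0200

Exxon (0.2566)


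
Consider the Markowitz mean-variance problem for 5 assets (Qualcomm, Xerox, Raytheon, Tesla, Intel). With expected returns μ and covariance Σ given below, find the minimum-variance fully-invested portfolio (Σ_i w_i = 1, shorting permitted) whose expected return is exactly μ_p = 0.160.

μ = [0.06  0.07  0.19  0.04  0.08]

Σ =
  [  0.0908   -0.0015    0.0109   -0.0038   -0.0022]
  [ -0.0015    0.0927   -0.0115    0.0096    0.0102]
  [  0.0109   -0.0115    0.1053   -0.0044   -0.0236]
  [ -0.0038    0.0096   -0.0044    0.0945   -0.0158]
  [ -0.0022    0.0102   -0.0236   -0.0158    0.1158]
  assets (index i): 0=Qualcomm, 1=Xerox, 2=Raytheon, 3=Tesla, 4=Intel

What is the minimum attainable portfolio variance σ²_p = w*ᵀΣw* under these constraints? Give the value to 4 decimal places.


0.0527

u=Σ⁻¹μ = [0.4738  0.8335  2.1311  0.6490  1.1493]
v=Σ⁻¹𝟙 = [10.4700  9.8791  12.7757  12.6498  12.2940]
a=μᵀu=0.609575  b=𝟙ᵀu=5.236631  c=𝟙ᵀv=58.068564  D=ac−b²=7.974864
λ₁=(c·0.160−b)/D = (58.068564·0.160−5.236631)/7.974864 = 0.508390
λ₂=(a−b·0.160)/D = (0.609575−5.236631·0.160)/7.974864 = -0.028626
w* = 0.508390·u + -0.028626·v:
  w_0 = 0.508390·0.4738 + -0.028626·10.4700 = -0.0589  (Qualcomm)
  w_1 = 0.508390·0.8335 + -0.028626·9.8791 = 0.1409  (Xerox)
  w_2 = 0.508390·2.1311 + -0.028626·12.7757 = 0.7177  (Raytheon)
  w_3 = 0.508390·0.6490 + -0.028626·12.6498 = -0.0321  (Tesla)
  w_4 = 0.508390·1.1493 + -0.028626·12.2940 = 0.2324  (Intel)
Σw_i=1.0000  μᵀw=0.1600
σ²=wᵀΣw=λ₁·μ_p+λ₂ = 0.508390·0.160 + -0.028626 = 0.052717 ≈ 0.0527


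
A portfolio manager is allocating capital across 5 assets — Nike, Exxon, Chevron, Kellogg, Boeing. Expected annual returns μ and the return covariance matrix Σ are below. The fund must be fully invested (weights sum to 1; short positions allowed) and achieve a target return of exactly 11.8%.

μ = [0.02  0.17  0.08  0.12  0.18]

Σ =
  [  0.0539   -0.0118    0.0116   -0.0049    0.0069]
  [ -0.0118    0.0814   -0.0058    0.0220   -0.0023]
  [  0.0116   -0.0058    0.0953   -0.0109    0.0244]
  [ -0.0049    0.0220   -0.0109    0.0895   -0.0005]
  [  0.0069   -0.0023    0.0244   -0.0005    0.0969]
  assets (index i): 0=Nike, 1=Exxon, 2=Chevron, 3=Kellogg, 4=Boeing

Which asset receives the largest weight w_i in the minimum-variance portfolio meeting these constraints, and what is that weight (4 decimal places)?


g=Σ⁻¹μ = [0.5537  1.9987  0.5605  0.9577  1.7294]
h=Σ⁻¹𝟙 = [19.6683  13.2106  8.2034  10.0421  7.2191]
a=μᵀg=0.821905  b=𝟙ᵀg=5.799930  c=𝟙ᵀh=58.343471  D=ac−b²=14.313592
λ₁=(c·0.118−b)/D = (58.343471·0.118−5.799930)/14.313592 = 0.075774
λ₂=(a−b·0.118)/D = (0.821905−5.799930·0.118)/14.313592 = 0.009607
w* = 0.075774·g + 0.009607·h:
  w_0 = 0.075774·0.5537 + 0.009607·19.6683 = 0.2309  (Nike)
  w_1 = 0.075774·1.9987 + 0.009607·13.2106 = 0.2784  (Exxon)
  w_2 = 0.075774·0.5605 + 0.009607·8.2034 = 0.1213  (Chevron)
  w_3 = 0.075774·0.9577 + 0.009607·10.0421 = 0.1690  (Kellogg)
  w_4 = 0.075774·1.7294 + 0.009607·7.2191 = 0.2004  (Boeing)
Σw_i=1.0000  μᵀw=0.1180
σ²=wᵀΣw=λ₁·μ_p+λ₂ = 0.075774·0.118 + 0.009607 = 0.018549 ≈ 0.0185

Exxon (0.2784)


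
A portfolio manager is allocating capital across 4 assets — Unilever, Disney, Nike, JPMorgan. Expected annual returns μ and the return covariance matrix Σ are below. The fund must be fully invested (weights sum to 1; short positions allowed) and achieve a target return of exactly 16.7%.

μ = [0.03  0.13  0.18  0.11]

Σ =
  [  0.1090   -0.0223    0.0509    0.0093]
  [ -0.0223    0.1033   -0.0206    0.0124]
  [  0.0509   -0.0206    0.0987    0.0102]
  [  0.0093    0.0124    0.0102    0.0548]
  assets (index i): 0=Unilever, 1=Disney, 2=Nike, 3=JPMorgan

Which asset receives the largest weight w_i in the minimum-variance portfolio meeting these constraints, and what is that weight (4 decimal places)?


Nike (0.5379)

p=Σ⁻¹μ = [-0.6256  1.4186  2.3015  1.3641]
q=Σ⁻¹𝟙 = [6.7715  11.0735  7.5886  13.1808]
a=μᵀp=0.729967  b=𝟙ᵀp=4.458543  c=𝟙ᵀq=38.614447  D=ac−b²=8.308678
λ₁=(c·0.167−b)/D = (38.614447·0.167−4.458543)/8.308678 = 0.239517
λ₂=(a−b·0.167)/D = (0.729967−4.458543·0.167)/8.308678 = -0.001758
w* = 0.239517·p + -0.001758·q:
  w_0 = 0.239517·-0.6256 + -0.001758·6.7715 = -0.1618  (Unilever)
  w_1 = 0.239517·1.4186 + -0.001758·11.0735 = 0.3203  (Disney)
  w_2 = 0.239517·2.3015 + -0.001758·7.5886 = 0.5379  (Nike)
  w_3 = 0.239517·1.3641 + -0.001758·13.1808 = 0.3035  (JPMorgan)
Σw_i=1.0000  μᵀw=0.1670
σ²=wᵀΣw=λ₁·μ_p+λ₂ = 0.239517·0.167 + -0.001758 = 0.038241 ≈ 0.0382


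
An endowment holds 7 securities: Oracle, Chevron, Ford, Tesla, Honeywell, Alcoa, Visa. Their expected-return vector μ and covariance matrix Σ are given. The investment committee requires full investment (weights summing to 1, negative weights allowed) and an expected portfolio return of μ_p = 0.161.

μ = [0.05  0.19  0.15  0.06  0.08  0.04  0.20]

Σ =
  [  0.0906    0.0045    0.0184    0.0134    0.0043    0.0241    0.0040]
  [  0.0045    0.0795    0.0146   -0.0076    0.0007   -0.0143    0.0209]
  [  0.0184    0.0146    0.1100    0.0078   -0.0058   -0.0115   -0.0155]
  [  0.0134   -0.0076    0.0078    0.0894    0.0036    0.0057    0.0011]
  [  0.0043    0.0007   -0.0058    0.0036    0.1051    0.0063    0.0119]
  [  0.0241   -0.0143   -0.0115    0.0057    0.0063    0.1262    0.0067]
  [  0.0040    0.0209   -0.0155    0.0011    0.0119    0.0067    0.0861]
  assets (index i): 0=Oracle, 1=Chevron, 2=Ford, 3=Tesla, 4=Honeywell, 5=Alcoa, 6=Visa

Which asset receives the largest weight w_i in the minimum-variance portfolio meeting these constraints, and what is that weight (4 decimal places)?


Visa (0.3240)

u=Σ⁻¹μ = [-0.1867  1.7360  1.4923  0.6358  0.5541  0.5199  2.0536]
v=Σ⁻¹𝟙 = [4.4769  10.7575  8.6579  9.7515  7.9721  7.7861  8.5214]
a=μᵀu=1.058351  b=𝟙ᵀu=6.805041  c=𝟙ᵀv=57.923396  D=ac−b²=14.994691
λ₁=(c·0.161−b)/D = (57.923396·0.161−6.805041)/14.994691 = 0.168101
λ₂=(a−b·0.161)/D = (1.058351−6.805041·0.161)/14.994691 = -0.002485
w* = 0.168101·u + -0.002485·v:
  w_0 = 0.168101·-0.1867 + -0.002485·4.4769 = -0.0425  (Oracle)
  w_1 = 0.168101·1.7360 + -0.002485·10.7575 = 0.2651  (Chevron)
  w_2 = 0.168101·1.4923 + -0.002485·8.6579 = 0.2293  (Ford)
  w_3 = 0.168101·0.6358 + -0.002485·9.7515 = 0.0826  (Tesla)
  w_4 = 0.168101·0.5541 + -0.002485·7.9721 = 0.0733  (Honeywell)
  w_5 = 0.168101·0.5199 + -0.002485·7.7861 = 0.0680  (Alcoa)
  w_6 = 0.168101·2.0536 + -0.002485·8.5214 = 0.3240  (Visa)
Σw_i=1.0000  μᵀw=0.1610
σ²=wᵀΣw=λ₁·μ_p+λ₂ = 0.168101·0.161 + -0.002485 = 0.024579 ≈ 0.0246


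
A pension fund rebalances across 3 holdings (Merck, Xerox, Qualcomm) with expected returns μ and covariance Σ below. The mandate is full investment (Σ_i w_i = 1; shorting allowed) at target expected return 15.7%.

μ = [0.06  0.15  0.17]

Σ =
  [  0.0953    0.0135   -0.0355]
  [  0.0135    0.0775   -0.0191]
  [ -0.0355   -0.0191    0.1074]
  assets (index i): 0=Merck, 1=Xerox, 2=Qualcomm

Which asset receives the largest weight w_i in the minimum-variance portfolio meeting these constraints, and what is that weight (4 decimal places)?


x=Σ⁻¹μ = [1.1912  2.3167  2.3886]
y=Σ⁻¹𝟙 = [14.6775  14.4711  16.7360]
a=μᵀx=0.825032  b=𝟙ᵀx=5.896447  c=𝟙ᵀy=45.884699  D=ac−b²=3.088256
λ₁=(c·0.157−b)/D = (45.884699·0.157−5.896447)/3.088256 = 0.423362
λ₂=(a−b·0.157)/D = (0.825032−5.896447·0.157)/3.088256 = -0.032611
w* = 0.423362·x + -0.032611·y:
  w_0 = 0.423362·1.1912 + -0.032611·14.6775 = 0.0257  (Merck)
  w_1 = 0.423362·2.3167 + -0.032611·14.4711 = 0.5089  (Xerox)
  w_2 = 0.423362·2.3886 + -0.032611·16.7360 = 0.4655  (Qualcomm)
Σw_i=1.0000  μᵀw=0.1570
σ²=wᵀΣw=λ₁·μ_p+λ₂ = 0.423362·0.157 + -0.032611 = 0.033857 ≈ 0.0339

Xerox (0.5089)


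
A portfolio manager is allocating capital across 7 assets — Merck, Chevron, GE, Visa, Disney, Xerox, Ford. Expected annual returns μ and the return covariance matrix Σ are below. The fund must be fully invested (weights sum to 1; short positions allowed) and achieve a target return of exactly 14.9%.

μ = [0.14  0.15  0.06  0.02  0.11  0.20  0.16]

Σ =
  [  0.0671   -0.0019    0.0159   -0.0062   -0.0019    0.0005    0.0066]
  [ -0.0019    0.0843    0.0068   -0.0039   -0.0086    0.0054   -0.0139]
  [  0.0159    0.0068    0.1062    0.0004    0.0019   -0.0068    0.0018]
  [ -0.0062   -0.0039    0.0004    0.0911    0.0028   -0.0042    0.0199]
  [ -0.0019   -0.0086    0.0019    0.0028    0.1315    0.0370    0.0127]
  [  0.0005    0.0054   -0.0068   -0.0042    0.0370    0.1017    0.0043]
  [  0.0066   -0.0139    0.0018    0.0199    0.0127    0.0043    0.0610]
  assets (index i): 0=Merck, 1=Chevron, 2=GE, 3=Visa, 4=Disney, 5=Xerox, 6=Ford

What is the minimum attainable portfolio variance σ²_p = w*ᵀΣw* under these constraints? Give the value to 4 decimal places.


0.0162

p=Σ⁻¹μ = [1.8117  2.1805  0.2070  -0.1050  0.2766  1.6333  2.7792]
q=Σ⁻¹𝟙 = [13.4287  14.3046  6.6154  9.7704  5.0544  7.4545  13.2397]
a=μᵀp=1.392786  b=𝟙ᵀp=8.783266  c=𝟙ᵀq=69.867683  D=ac−b²=20.164987
λ₁=(c·0.149−b)/D = (69.867683·0.149−8.783266)/20.164987 = 0.080685
λ₂=(a−b·0.149)/D = (1.392786−8.783266·0.149)/20.164987 = 0.004170
w* = 0.080685·p + 0.004170·q:
  w_0 = 0.080685·1.8117 + 0.004170·13.4287 = 0.2022  (Merck)
  w_1 = 0.080685·2.1805 + 0.004170·14.3046 = 0.2356  (Chevron)
  w_2 = 0.080685·0.2070 + 0.004170·6.6154 = 0.0443  (GE)
  w_3 = 0.080685·-0.1050 + 0.004170·9.7704 = 0.0323  (Visa)
  w_4 = 0.080685·0.2766 + 0.004170·5.0544 = 0.0434  (Disney)
  w_5 = 0.080685·1.6333 + 0.004170·7.4545 = 0.1629  (Xerox)
  w_6 = 0.080685·2.7792 + 0.004170·13.2397 = 0.2794  (Ford)
Σw_i=1.0000  μᵀw=0.1490
σ²=wᵀΣw=λ₁·μ_p+λ₂ = 0.080685·0.149 + 0.004170 = 0.016192 ≈ 0.0162


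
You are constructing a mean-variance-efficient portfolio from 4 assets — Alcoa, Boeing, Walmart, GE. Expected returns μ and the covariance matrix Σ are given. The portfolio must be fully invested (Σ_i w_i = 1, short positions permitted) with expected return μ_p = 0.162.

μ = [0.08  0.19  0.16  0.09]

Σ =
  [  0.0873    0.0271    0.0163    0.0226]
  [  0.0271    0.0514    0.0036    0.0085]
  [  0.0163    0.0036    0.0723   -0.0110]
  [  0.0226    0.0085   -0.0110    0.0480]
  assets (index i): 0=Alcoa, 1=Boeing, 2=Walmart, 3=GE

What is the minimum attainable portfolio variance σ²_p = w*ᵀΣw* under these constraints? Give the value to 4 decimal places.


0.0207

x=Σ⁻¹μ = [-1.4318  3.8486  2.7233  2.4917]
y=Σ⁻¹𝟙 = [-2.6788  15.8227  17.1817  23.2301]
a=μᵀx=1.276671  b=𝟙ᵀx=7.631778  c=𝟙ᵀy=53.555664  D=ac−b²=10.128919
λ₁=(c·0.162−b)/D = (53.555664·0.162−7.631778)/10.128919 = 0.103095
λ₂=(a−b·0.162)/D = (1.276671−7.631778·0.162)/10.128919 = 0.003981
w* = 0.103095·x + 0.003981·y:
  w_0 = 0.103095·-1.4318 + 0.003981·-2.6788 = -0.1583  (Alcoa)
  w_1 = 0.103095·3.8486 + 0.003981·15.8227 = 0.4598  (Boeing)
  w_2 = 0.103095·2.7233 + 0.003981·17.1817 = 0.3492  (Walmart)
  w_3 = 0.103095·2.4917 + 0.003981·23.2301 = 0.3494  (GE)
Σw_i=1.0000  μᵀw=0.1620
σ²=wᵀΣw=λ₁·μ_p+λ₂ = 0.103095·0.162 + 0.003981 = 0.020682 ≈ 0.0207


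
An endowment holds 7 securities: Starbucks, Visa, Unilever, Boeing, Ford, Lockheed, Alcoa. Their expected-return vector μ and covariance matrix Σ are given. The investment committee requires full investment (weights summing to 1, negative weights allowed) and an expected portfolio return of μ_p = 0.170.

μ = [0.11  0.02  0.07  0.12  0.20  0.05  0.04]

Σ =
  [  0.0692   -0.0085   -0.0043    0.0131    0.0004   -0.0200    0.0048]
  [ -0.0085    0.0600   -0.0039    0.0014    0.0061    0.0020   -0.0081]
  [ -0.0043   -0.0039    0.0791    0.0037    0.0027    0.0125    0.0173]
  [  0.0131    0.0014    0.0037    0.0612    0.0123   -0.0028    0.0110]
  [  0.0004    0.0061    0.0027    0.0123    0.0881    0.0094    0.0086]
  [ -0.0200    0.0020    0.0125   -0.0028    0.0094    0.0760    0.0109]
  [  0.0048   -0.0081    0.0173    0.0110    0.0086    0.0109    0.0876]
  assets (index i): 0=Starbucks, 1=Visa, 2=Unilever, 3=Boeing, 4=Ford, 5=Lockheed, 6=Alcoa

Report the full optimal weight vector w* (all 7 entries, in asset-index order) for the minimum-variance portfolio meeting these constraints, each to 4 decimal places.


0.2819  -0.1167  0.1199  0.2577  0.5188  0.0714  -0.1330

u=Σ⁻¹μ = [1.6806  0.3387  0.7883  1.2209  1.9801  0.7912  -0.2060]
v=Σ⁻¹𝟙 = [19.5004  19.6509  10.2678  9.3770  6.0675  14.7423  6.5287]
a=μᵀu=0.820676  b=𝟙ᵀu=6.593814  c=𝟙ᵀv=86.134750  D=ac−b²=27.210311
λ₁=(c·0.170−b)/D = (86.134750·0.170−6.593814)/27.210311 = 0.295810
λ₂=(a−b·0.170)/D = (0.820676−6.593814·0.170)/27.210311 = -0.011035
w* = 0.295810·u + -0.011035·v:
  w_0 = 0.295810·1.6806 + -0.011035·19.5004 = 0.2819  (Starbucks)
  w_1 = 0.295810·0.3387 + -0.011035·19.6509 = -0.1167  (Visa)
  w_2 = 0.295810·0.7883 + -0.011035·10.2678 = 0.1199  (Unilever)
  w_3 = 0.295810·1.2209 + -0.011035·9.3770 = 0.2577  (Boeing)
  w_4 = 0.295810·1.9801 + -0.011035·6.0675 = 0.5188  (Ford)
  w_5 = 0.295810·0.7912 + -0.011035·14.7423 = 0.0714  (Lockheed)
  w_6 = 0.295810·-0.2060 + -0.011035·6.5287 = -0.1330  (Alcoa)
Σw_i=1.0000  μᵀw=0.1700
σ²=wᵀΣw=λ₁·μ_p+λ₂ = 0.295810·0.170 + -0.011035 = 0.039253 ≈ 0.0393


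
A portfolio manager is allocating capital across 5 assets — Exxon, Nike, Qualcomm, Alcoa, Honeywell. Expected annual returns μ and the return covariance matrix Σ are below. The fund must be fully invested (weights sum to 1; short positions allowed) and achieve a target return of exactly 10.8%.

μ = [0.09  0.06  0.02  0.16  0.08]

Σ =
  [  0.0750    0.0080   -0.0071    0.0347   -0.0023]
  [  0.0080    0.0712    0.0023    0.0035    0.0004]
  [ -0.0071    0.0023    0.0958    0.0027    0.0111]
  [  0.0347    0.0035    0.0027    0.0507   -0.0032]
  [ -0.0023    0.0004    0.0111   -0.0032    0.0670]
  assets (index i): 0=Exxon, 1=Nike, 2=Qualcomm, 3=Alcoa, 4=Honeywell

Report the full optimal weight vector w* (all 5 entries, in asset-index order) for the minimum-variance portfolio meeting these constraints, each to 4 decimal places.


0.0239  0.1852  0.0779  0.4517  0.2613

p=Σ⁻¹μ = [-0.4738  0.7184  -0.1002  3.5215  1.3583]
q=Σ⁻¹𝟙 = [6.3386  12.2395  8.5264  14.9938  14.3734]
a=μᵀp=0.670571  b=𝟙ᵀp=5.024257  c=𝟙ᵀq=56.471711  D=ac−b²=12.625145
λ₁=(c·0.108−b)/D = (56.471711·0.108−5.024257)/12.625145 = 0.085123
λ₂=(a−b·0.108)/D = (0.670571−5.024257·0.108)/12.625145 = 0.010135
w* = 0.085123·p + 0.010135·q:
  w_0 = 0.085123·-0.4738 + 0.010135·6.3386 = 0.0239  (Exxon)
  w_1 = 0.085123·0.7184 + 0.010135·12.2395 = 0.1852  (Nike)
  w_2 = 0.085123·-0.1002 + 0.010135·8.5264 = 0.0779  (Qualcomm)
  w_3 = 0.085123·3.5215 + 0.010135·14.9938 = 0.4517  (Alcoa)
  w_4 = 0.085123·1.3583 + 0.010135·14.3734 = 0.2613  (Honeywell)
Σw_i=1.0000  μᵀw=0.1080
σ²=wᵀΣw=λ₁·μ_p+λ₂ = 0.085123·0.108 + 0.010135 = 0.019328 ≈ 0.0193


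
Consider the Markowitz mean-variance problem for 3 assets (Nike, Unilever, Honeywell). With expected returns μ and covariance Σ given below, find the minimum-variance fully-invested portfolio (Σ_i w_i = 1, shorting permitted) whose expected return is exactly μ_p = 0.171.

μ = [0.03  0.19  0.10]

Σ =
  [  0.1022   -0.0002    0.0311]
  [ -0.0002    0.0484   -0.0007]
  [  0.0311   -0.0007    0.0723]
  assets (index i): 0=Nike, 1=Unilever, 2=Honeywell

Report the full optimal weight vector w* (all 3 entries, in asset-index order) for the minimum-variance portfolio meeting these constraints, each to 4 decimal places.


u=Σ⁻¹μ = [-0.1510  3.9465  1.4863]
v=Σ⁻¹𝟙 = [6.3919  20.8508  11.2837]
a=μᵀu=0.893933  b=𝟙ᵀu=5.281767  c=𝟙ᵀv=38.526285  D=ac−b²=6.542841
λ₁=(c·0.171−b)/D = (38.526285·0.171−5.281767)/6.542841 = 0.199642
λ₂=(a−b·0.171)/D = (0.893933−5.281767·0.171)/6.542841 = -0.001414
w* = 0.199642·u + -0.001414·v:
  w_0 = 0.199642·-0.1510 + -0.001414·6.3919 = -0.0392  (Nike)
  w_1 = 0.199642·3.9465 + -0.001414·20.8508 = 0.7584  (Unilever)
  w_2 = 0.199642·1.4863 + -0.001414·11.2837 = 0.2808  (Honeywell)
Σw_i=1.0000  μᵀw=0.1710
σ²=wᵀΣw=λ₁·μ_p+λ₂ = 0.199642·0.171 + -0.001414 = 0.032725 ≈ 0.0327

-0.0392  0.7584  0.2808


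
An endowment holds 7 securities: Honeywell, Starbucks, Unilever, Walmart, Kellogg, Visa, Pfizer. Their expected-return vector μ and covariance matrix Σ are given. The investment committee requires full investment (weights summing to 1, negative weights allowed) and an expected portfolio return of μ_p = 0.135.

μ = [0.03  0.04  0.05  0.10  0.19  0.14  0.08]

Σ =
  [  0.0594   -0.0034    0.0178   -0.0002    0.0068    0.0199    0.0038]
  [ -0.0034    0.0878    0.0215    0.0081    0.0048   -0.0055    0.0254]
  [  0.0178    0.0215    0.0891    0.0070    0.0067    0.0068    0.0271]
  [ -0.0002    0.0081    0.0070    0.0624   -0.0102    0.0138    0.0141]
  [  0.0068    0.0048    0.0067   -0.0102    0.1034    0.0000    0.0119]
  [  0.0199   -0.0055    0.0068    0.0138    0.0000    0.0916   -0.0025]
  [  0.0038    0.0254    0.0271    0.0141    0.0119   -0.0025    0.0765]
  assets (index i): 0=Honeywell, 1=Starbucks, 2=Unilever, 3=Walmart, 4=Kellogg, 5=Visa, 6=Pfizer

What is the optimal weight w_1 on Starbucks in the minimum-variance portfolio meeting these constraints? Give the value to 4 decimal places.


g=Σ⁻¹μ = [-0.2090  0.1427  0.0632  1.4874  1.9348  1.3660  0.4559]
h=Σ⁻¹𝟙 = [12.9900  8.4288  2.8583  13.5813  9.0137  6.4771  4.9218]
a=μᵀg=0.746669  b=𝟙ᵀg=5.241048  c=𝟙ᵀh=58.271063  D=ac−b²=16.040636
λ₁=(c·0.135−b)/D = (58.271063·0.135−5.241048)/16.040636 = 0.163681
λ₂=(a−b·0.135)/D = (0.746669−5.241048·0.135)/16.040636 = 0.002439
w* = 0.163681·g + 0.002439·h:
  w_0 = 0.163681·-0.2090 + 0.002439·12.9900 = -0.0025  (Honeywell)
  w_1 = 0.163681·0.1427 + 0.002439·8.4288 = 0.0439  (Starbucks)
  w_2 = 0.163681·0.0632 + 0.002439·2.8583 = 0.0173  (Unilever)
  w_3 = 0.163681·1.4874 + 0.002439·13.5813 = 0.2766  (Walmart)
  w_4 = 0.163681·1.9348 + 0.002439·9.0137 = 0.3387  (Kellogg)
  w_5 = 0.163681·1.3660 + 0.002439·6.4771 = 0.2394  (Visa)
  w_6 = 0.163681·0.4559 + 0.002439·4.9218 = 0.0866  (Pfizer)
Σw_i=1.0000  μᵀw=0.1350
σ²=wᵀΣw=λ₁·μ_p+λ₂ = 0.163681·0.135 + 0.002439 = 0.024536 ≈ 0.0245

0.0439


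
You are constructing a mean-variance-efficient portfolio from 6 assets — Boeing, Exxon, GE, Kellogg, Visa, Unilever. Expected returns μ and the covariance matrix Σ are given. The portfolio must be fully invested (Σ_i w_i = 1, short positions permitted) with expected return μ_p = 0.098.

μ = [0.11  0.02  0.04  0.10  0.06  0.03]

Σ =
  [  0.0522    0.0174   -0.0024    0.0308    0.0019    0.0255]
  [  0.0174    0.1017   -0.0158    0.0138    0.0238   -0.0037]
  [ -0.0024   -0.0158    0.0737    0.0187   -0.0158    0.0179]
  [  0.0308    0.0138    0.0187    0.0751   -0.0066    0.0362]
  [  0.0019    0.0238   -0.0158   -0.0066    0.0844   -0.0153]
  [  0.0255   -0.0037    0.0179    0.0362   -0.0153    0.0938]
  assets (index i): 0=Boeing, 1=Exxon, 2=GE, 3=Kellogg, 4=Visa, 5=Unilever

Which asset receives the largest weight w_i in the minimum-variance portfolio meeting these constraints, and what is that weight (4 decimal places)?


p=Σ⁻¹μ = [2.0603  -0.3693  0.6579  0.7149  0.8540  -0.5170]
q=Σ⁻¹𝟙 = [13.9015  7.0021  16.9207  0.4285  13.8539  6.0234]
a=μᵀp=0.352781  b=𝟙ᵀp=3.400818  c=𝟙ᵀq=58.130070  D=ac−b²=8.941640
λ₁=(c·0.098−b)/D = (58.130070·0.098−3.400818)/8.941640 = 0.256768
λ₂=(a−b·0.098)/D = (0.352781−3.400818·0.098)/8.941640 = 0.002181
w* = 0.256768·p + 0.002181·q:
  w_0 = 0.256768·2.0603 + 0.002181·13.9015 = 0.5593  (Boeing)
  w_1 = 0.256768·-0.3693 + 0.002181·7.0021 = -0.0796  (Exxon)
  w_2 = 0.256768·0.6579 + 0.002181·16.9207 = 0.2058  (GE)
  w_3 = 0.256768·0.7149 + 0.002181·0.4285 = 0.1845  (Kellogg)
  w_4 = 0.256768·0.8540 + 0.002181·13.8539 = 0.2495  (Visa)
  w_5 = 0.256768·-0.5170 + 0.002181·6.0234 = -0.1196  (Unilever)
Σw_i=1.0000  μᵀw=0.0980
σ²=wᵀΣw=λ₁·μ_p+λ₂ = 0.256768·0.098 + 0.002181 = 0.027344 ≈ 0.0273

Boeing (0.5593)


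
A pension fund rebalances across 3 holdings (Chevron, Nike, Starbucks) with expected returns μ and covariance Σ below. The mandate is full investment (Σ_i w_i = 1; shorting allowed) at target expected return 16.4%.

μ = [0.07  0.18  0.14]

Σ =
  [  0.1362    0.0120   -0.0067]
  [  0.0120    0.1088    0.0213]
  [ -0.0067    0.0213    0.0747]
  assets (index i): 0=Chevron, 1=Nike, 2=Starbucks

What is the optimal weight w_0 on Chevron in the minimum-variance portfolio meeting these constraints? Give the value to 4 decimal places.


-0.0180

u=Σ⁻¹μ = [0.4755  1.2992  1.5464]
v=Σ⁻¹𝟙 = [7.4254  5.9534  12.3553]
a=μᵀu=0.483639  b=𝟙ᵀu=3.321132  c=𝟙ᵀv=25.734109  D=ac−b²=1.416107
λ₁=(c·0.164−b)/D = (25.734109·0.164−3.321132)/1.416107 = 0.635024
λ₂=(a−b·0.164)/D = (0.483639−3.321132·0.164)/1.416107 = -0.043095
w* = 0.635024·u + -0.043095·v:
  w_0 = 0.635024·0.4755 + -0.043095·7.4254 = -0.0180  (Chevron)
  w_1 = 0.635024·1.2992 + -0.043095·5.9534 = 0.5685  (Nike)
  w_2 = 0.635024·1.5464 + -0.043095·12.3553 = 0.4495  (Starbucks)
Σw_i=1.0000  μᵀw=0.1640
σ²=wᵀΣw=λ₁·μ_p+λ₂ = 0.635024·0.164 + -0.043095 = 0.061049 ≈ 0.0610


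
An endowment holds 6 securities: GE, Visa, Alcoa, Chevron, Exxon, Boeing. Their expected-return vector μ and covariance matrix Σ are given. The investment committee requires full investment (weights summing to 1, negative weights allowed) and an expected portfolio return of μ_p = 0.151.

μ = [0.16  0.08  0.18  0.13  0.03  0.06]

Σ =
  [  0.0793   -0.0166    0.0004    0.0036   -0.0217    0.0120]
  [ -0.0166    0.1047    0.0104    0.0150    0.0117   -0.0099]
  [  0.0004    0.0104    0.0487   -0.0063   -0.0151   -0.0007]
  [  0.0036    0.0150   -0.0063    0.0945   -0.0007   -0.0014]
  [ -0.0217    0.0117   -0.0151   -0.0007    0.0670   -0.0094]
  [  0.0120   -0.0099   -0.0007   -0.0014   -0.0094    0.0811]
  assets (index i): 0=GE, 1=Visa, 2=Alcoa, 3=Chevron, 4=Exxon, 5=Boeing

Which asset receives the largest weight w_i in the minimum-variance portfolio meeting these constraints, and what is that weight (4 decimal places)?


g=Σ⁻¹μ = [2.5183  0.2928  4.5578  1.5656  2.3600  0.7429]
h=Σ⁻¹𝟙 = [18.9754  6.1094  29.6587  11.2880  28.7784  14.0550]
a=μᵀg=1.565665  b=𝟙ᵀg=12.037471  c=𝟙ᵀh=108.864864  D=ac−b²=25.545235
λ₁=(c·0.151−b)/D = (108.864864·0.151−12.037471)/25.545235 = 0.172287
λ₂=(a−b·0.151)/D = (1.565665−12.037471·0.151)/25.545235 = -0.009865
w* = 0.172287·g + -0.009865·h:
  w_0 = 0.172287·2.5183 + -0.009865·18.9754 = 0.2467  (GE)
  w_1 = 0.172287·0.2928 + -0.009865·6.1094 = -0.0098  (Visa)
  w_2 = 0.172287·4.5578 + -0.009865·29.6587 = 0.4927  (Alcoa)
  w_3 = 0.172287·1.5656 + -0.009865·11.2880 = 0.1584  (Chevron)
  w_4 = 0.172287·2.3600 + -0.009865·28.7784 = 0.1227  (Exxon)
  w_5 = 0.172287·0.7429 + -0.009865·14.0550 = -0.0107  (Boeing)
Σw_i=1.0000  μᵀw=0.1510
σ²=wᵀΣw=λ₁·μ_p+λ₂ = 0.172287·0.151 + -0.009865 = 0.016151 ≈ 0.0162

Alcoa (0.4927)


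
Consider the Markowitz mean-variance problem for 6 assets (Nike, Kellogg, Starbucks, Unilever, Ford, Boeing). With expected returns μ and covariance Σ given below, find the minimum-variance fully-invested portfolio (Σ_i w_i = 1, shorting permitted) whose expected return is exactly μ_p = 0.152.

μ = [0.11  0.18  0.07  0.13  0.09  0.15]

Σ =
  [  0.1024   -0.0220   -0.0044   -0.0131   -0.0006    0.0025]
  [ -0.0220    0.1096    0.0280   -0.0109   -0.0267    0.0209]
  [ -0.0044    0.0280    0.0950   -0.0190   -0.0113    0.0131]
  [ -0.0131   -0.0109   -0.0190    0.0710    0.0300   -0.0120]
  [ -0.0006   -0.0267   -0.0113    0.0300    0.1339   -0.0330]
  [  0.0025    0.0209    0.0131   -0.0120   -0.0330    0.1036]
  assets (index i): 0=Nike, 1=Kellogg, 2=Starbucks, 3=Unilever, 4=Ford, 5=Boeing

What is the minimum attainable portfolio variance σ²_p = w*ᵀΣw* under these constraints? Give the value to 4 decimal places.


p=Σ⁻¹μ = [1.8290  2.0432  0.6253  2.5021  0.9509  1.5052]
q=Σ⁻¹𝟙 = [14.9939  11.3231  11.4073  19.6521  8.9911  10.7042]
a=μᵀp=1.249356  b=𝟙ᵀp=9.455601  c=𝟙ᵀq=77.071665  D=ac−b²=6.881576
λ₁=(c·0.152−b)/D = (77.071665·0.152−9.455601)/6.881576 = 0.328310
λ₂=(a−b·0.152)/D = (1.249356−9.455601·0.152)/6.881576 = -0.027304
w* = 0.328310·p + -0.027304·q:
  w_0 = 0.328310·1.8290 + -0.027304·14.9939 = 0.1911  (Nike)
  w_1 = 0.328310·2.0432 + -0.027304·11.3231 = 0.3616  (Kellogg)
  w_2 = 0.328310·0.6253 + -0.027304·11.4073 = -0.1062  (Starbucks)
  w_3 = 0.328310·2.5021 + -0.027304·19.6521 = 0.2849  (Unilever)
  w_4 = 0.328310·0.9509 + -0.027304·8.9911 = 0.0667  (Ford)
  w_5 = 0.328310·1.5052 + -0.027304·10.7042 = 0.2019  (Boeing)
Σw_i=1.0000  μᵀw=0.1520
σ²=wᵀΣw=λ₁·μ_p+λ₂ = 0.328310·0.152 + -0.027304 = 0.022599 ≈ 0.0226

0.0226


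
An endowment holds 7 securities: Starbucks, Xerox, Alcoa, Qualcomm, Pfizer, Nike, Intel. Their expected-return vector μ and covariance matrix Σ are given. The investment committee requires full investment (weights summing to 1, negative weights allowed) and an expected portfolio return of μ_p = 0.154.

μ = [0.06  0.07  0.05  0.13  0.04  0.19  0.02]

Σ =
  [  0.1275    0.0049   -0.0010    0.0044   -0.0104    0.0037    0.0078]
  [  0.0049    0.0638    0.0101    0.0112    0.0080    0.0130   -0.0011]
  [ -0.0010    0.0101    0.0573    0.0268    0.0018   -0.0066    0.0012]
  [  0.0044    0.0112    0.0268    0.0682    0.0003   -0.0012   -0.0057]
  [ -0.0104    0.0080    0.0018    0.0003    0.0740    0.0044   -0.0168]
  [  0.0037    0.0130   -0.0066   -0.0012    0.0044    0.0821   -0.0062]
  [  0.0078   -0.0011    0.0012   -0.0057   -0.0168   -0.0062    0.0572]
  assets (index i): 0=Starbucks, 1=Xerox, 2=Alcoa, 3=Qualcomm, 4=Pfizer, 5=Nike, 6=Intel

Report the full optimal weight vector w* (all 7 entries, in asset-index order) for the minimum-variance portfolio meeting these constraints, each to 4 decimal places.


g=Σ⁻¹μ = [0.3260  0.1661  0.1927  1.8987  0.6279  2.3533  0.9331]
h=Σ⁻¹𝟙 = [6.9323  6.9657  11.7707  10.6118  18.1405  12.7207  24.1885]
a=μᵀg=0.778570  b=𝟙ᵀg=6.497923  c=𝟙ᵀh=91.330118  D=ac−b²=28.883860
λ₁=(c·0.154−b)/D = (91.330118·0.154−6.497923)/28.883860 = 0.261977
λ₂=(a−b·0.154)/D = (0.778570−6.497923·0.154)/28.883860 = -0.007690
w* = 0.261977·g + -0.007690·h:
  w_0 = 0.261977·0.3260 + -0.007690·6.9323 = 0.0321  (Starbucks)
  w_1 = 0.261977·0.1661 + -0.007690·6.9657 = -0.0100  (Xerox)
  w_2 = 0.261977·0.1927 + -0.007690·11.7707 = -0.0400  (Alcoa)
  w_3 = 0.261977·1.8987 + -0.007690·10.6118 = 0.4158  (Qualcomm)
  w_4 = 0.261977·0.6279 + -0.007690·18.1405 = 0.0250  (Pfizer)
  w_5 = 0.261977·2.3533 + -0.007690·12.7207 = 0.5187  (Nike)
  w_6 = 0.261977·0.9331 + -0.007690·24.1885 = 0.0584  (Intel)
Σw_i=1.0000  μᵀw=0.1540
σ²=wᵀΣw=λ₁·μ_p+λ₂ = 0.261977·0.154 + -0.007690 = 0.032655 ≈ 0.0327

0.0321  -0.0100  -0.0400  0.4158  0.0250  0.5187  0.0584


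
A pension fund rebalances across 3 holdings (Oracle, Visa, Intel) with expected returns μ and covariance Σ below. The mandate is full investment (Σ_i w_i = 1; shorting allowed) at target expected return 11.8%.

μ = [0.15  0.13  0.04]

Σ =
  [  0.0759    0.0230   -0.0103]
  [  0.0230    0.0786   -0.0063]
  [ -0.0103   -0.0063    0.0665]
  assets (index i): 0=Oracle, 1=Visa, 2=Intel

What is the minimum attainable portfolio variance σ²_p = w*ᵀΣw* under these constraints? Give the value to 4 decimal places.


p=Σ⁻¹μ = [1.7393  1.2241  0.9869]
q=Σ⁻¹𝟙 = [12.4223  10.5271  17.9590]
a=μᵀp=0.459497  b=𝟙ᵀp=3.950227  c=𝟙ᵀq=40.908354  D=ac−b²=3.192988
λ₁=(c·0.118−b)/D = (40.908354·0.118−3.950227)/3.192988 = 0.274652
λ₂=(a−b·0.118)/D = (0.459497−3.950227·0.118)/3.192988 = -0.002076
w* = 0.274652·p + -0.002076·q:
  w_0 = 0.274652·1.7393 + -0.002076·12.4223 = 0.4519  (Oracle)
  w_1 = 0.274652·1.2241 + -0.002076·10.5271 = 0.3143  (Visa)
  w_2 = 0.274652·0.9869 + -0.002076·17.9590 = 0.2338  (Intel)
Σw_i=1.0000  μᵀw=0.1180
σ²=wᵀΣw=λ₁·μ_p+λ₂ = 0.274652·0.118 + -0.002076 = 0.030333 ≈ 0.0303

0.0303


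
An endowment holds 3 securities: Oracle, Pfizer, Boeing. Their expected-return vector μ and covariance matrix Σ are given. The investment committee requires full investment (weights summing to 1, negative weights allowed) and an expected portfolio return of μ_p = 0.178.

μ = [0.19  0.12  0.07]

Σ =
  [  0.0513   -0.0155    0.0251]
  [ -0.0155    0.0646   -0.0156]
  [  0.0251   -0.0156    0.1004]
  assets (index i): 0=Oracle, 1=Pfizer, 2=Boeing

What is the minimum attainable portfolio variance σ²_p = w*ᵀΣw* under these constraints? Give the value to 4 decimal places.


0.0272

x=Σ⁻¹μ = [4.5943  2.9621  0.0089]
y=Σ⁻¹𝟙 = [22.5277  22.7853  7.8686]
a=μᵀx=1.228996  b=𝟙ᵀx=7.565295  c=𝟙ᵀy=53.181548  D=ac−b²=8.126206
λ₁=(c·0.178−b)/D = (53.181548·0.178−7.565295)/8.126206 = 0.233937
λ₂=(a−b·0.178)/D = (1.228996−7.565295·0.178)/8.126206 = -0.014475
w* = 0.233937·x + -0.014475·y:
  w_0 = 0.233937·4.5943 + -0.014475·22.5277 = 0.7487  (Oracle)
  w_1 = 0.233937·2.9621 + -0.014475·22.7853 = 0.3631  (Pfizer)
  w_2 = 0.233937·0.0089 + -0.014475·7.8686 = -0.1118  (Boeing)
Σw_i=1.0000  μᵀw=0.1780
σ²=wᵀΣw=λ₁·μ_p+λ₂ = 0.233937·0.178 + -0.014475 = 0.027166 ≈ 0.0272


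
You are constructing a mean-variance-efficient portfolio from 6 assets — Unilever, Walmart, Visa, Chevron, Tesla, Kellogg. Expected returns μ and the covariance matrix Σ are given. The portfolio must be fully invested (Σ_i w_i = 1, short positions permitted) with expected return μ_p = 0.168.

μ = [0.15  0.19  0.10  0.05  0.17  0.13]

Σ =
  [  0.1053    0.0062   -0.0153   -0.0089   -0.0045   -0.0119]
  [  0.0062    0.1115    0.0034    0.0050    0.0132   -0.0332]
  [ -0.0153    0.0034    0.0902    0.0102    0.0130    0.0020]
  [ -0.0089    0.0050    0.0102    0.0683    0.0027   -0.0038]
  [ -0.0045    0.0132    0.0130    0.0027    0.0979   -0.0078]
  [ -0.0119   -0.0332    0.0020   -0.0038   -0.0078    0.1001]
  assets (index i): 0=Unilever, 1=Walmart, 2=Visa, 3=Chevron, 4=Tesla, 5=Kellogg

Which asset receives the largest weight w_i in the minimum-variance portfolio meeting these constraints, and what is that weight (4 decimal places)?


Walmart (0.3120)

x=Σ⁻¹μ = [1.8399  2.0444  0.9803  0.7428  1.5801  2.3272]
y=Σ⁻¹𝟙 = [13.7282  11.0576  9.6776  14.7309  8.9662  16.3540]
a=μᵀx=1.370756  b=𝟙ᵀx=9.514763  c=𝟙ᵀy=74.514529  D=ac−b²=11.610535
λ₁=(c·0.168−b)/D = (74.514529·0.168−9.514763)/11.610535 = 0.258703
λ₂=(a−b·0.168)/D = (1.370756−9.514763·0.168)/11.610535 = -0.019614
w* = 0.258703·x + -0.019614·y:
  w_0 = 0.258703·1.8399 + -0.019614·13.7282 = 0.2067  (Unilever)
  w_1 = 0.258703·2.0444 + -0.019614·11.0576 = 0.3120  (Walmart)
  w_2 = 0.258703·0.9803 + -0.019614·9.6776 = 0.0638  (Visa)
  w_3 = 0.258703·0.7428 + -0.019614·14.7309 = -0.0968  (Chevron)
  w_4 = 0.258703·1.5801 + -0.019614·8.9662 = 0.2329  (Tesla)
  w_5 = 0.258703·2.3272 + -0.019614·16.3540 = 0.2813  (Kellogg)
Σw_i=1.0000  μᵀw=0.1680
σ²=wᵀΣw=λ₁·μ_p+λ₂ = 0.258703·0.168 + -0.019614 = 0.023849 ≈ 0.0238
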